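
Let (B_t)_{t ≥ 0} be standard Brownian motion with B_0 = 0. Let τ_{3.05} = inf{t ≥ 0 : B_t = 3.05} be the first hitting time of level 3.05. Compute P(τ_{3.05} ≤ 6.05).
P(τ_{3.05} ≤ 6.05) = 2(1 − Φ(3.05/√6.05)) = 2(1 − Φ(1.2400)) ≈ 0.2150

By the reflection principle for standard BM, P(τ_b ≤ t) = 2 · P(B_t ≥ b). Since B_t ~ N(0, t), P(B_t ≥ 3.05) = 1 − Φ(3.05/√t) = 1 − Φ(3.05/√6.05) = 1 − Φ(1.2400) ≈ 0.10749. Doubling: P(τ_{3.05} ≤ 6.05) ≈ 2 · 0.10749 = 0.21498 ≈ 0.2150.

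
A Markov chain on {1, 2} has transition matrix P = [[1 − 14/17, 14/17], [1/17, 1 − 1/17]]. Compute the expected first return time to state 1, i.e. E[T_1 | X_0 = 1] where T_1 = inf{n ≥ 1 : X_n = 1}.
E[T_1 | X_0 = 1] = 1/π_1 = 15

For an irreducible recurrent Markov chain with stationary distribution π, E[T_i | X_0 = i] = 1/π_i (Kac's formula). Here π_1 = (1/17)/(14/17 + 1/17) = (1/17)/(15/17) = 1/15, so E[T_1 | X_0 = 1] = 1/π_1 = (14/17 + 1/17)/(1/17) = (15/17)/(1/17) = 15.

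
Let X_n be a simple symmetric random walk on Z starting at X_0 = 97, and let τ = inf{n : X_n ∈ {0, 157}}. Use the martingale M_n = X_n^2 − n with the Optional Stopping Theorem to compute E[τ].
E[τ] = 5820

M_n = X_n^2 − n is a martingale (since E[X_{n+1}^2 | F_n] = X_n^2 + 1). By OST (τ has finite mean in a bounded region), E[M_τ] = E[M_0] = X_0^2 − 0 = 97^2 = 9409. Also E[M_τ] = E[X_τ^2] − E[τ]. The walk exits at 0 or 157, with P(hit 157 first) = 97/157, so E[X_τ^2] = 157^2 · 97/157 + 0 = 15229. Thus E[τ] = E[X_τ^2] − E[M_τ] = 15229 − 9409 = 5820 = 97(157 − 97) = 5820.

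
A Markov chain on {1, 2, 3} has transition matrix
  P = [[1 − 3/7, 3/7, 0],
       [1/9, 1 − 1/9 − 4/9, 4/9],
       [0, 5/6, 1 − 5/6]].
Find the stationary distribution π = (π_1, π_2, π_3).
π = (35/242, 135/242, 36/121)

This is a birth-death chain on three states, which satisfies detailed balance: π_1 · P_{12} = π_2 · P_{21} and π_2 · P_{23} = π_3 · P_{32}.
From π_1 · 3/7 = π_2 · 1/9: π_2/π_1 = (3/7)/(1/9) = 27/7.
From π_2 · 4/9 = π_3 · 5/6: π_3/π_2 = (4/9)/(5/6) = 8/15.
Take π_1 proportional to 1; then unnormalized π = (1, 27/7, 72/35). Normalize by dividing by the sum 242/35:
  π = (35/242, 135/242, 36/121).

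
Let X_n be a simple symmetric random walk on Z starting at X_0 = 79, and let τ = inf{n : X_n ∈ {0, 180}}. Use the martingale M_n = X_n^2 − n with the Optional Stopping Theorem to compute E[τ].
E[τ] = 7979

M_n = X_n^2 − n is a martingale (since E[X_{n+1}^2 | F_n] = X_n^2 + 1). By OST (τ has finite mean in a bounded region), E[M_τ] = E[M_0] = X_0^2 − 0 = 79^2 = 6241. Also E[M_τ] = E[X_τ^2] − E[τ]. The walk exits at 0 or 180, with P(hit 180 first) = 79/180, so E[X_τ^2] = 180^2 · 79/180 + 0 = 14220. Thus E[τ] = E[X_τ^2] − E[M_τ] = 14220 − 6241 = 7979 = 79(180 − 79) = 7979.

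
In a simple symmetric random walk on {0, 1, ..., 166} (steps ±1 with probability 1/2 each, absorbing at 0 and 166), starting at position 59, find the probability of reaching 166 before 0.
P(hit 166 before 0) = 59/166

Let u_k = P(hit 166 before 0 | start at k). Then u_0 = 0, u_166 = 1, and u_k = u_{k-1}/2 + u_{k+1}/2 for 1 ≤ k ≤ 165. This harmonic recurrence is solved by u_k = k/166, giving u_59 = 59/166.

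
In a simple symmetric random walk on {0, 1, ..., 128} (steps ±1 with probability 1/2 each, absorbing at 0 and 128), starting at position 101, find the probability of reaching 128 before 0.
P(hit 128 before 0) = 101/128

Let u_k = P(hit 128 before 0 | start at k). Then u_0 = 0, u_128 = 1, and u_k = u_{k-1}/2 + u_{k+1}/2 for 1 ≤ k ≤ 127. This harmonic recurrence is solved by u_k = k/128, giving u_101 = 101/128.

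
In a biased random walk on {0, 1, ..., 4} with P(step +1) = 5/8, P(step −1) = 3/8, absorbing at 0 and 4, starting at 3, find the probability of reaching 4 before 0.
P(hit 4 before 0) = (1 − (3/5)^3) / (1 − (3/5)^4) = 245/272

Let u_k denote P(reach 4 before 0 | start at k). Boundary: u_0 = 0, u_4 = 1. Recurrence: u_k = 5/8·u_{k+1} + 3/8·u_{k-1} for 1 ≤ k ≤ 3. Try u_k = A + B·r^k with r = q/p = (3/8)/(5/8) = 3/5. Substitution satisfies the recurrence; boundary conditions give:
  u_k = (1 − r^k) / (1 − r^N) = (1 − (3/5)^3) / (1 − (3/5)^4) = 245/272.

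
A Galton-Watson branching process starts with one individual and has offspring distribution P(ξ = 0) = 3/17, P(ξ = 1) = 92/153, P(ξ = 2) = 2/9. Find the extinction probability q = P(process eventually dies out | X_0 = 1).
q = 27/34

The pgf is f(s) = 3/17 + 92/153·s + 2/9·s². The extinction probability q is the smallest fixed point of f in [0, 1]. Setting s = f(s):
  2/9·s² + (92/153 − 1)·s + 3/17 = 0
  2/9·s² − (3/17 + 2/9)·s + 3/17 = 0
which factors as (s − 1)·(2/9·s − 3/17) = 0, giving roots s = 1 and s = (3/17)/(2/9) = 27/34.
Mean offspring μ = 92/153 + 2·2/9 = 160/153 > 1 (supercritical), so q < 1. The extinction probability is the smaller root: q = (3/17)/(2/9) = 27/34.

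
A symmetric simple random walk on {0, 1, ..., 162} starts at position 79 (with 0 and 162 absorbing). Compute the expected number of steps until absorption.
E[τ | X_0 = 79] = 6557

Let v_k = E[τ | X_0 = k]. Boundary: v_0 = v_162 = 0. Recurrence: v_k = 1 + (v_{k-1} + v_{k+1})/2 for 1 ≤ k ≤ 161. The particular solution to v_k − (v_{k-1} + v_{k+1})/2 = 1 is v_k = −k^2. Adding homogeneous solution A + B k and matching boundaries gives v_k = k (162 − k). Substituting k = 79: v_79 = 79 · 83 = 6557.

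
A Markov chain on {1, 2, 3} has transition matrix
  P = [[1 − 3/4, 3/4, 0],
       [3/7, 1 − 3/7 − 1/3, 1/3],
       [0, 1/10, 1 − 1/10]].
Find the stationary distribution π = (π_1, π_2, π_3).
π = (12/103, 21/103, 70/103)

This is a birth-death chain on three states, which satisfies detailed balance: π_1 · P_{12} = π_2 · P_{21} and π_2 · P_{23} = π_3 · P_{32}.
From π_1 · 3/4 = π_2 · 3/7: π_2/π_1 = (3/4)/(3/7) = 7/4.
From π_2 · 1/3 = π_3 · 1/10: π_3/π_2 = (1/3)/(1/10) = 10/3.
Take π_1 proportional to 1; then unnormalized π = (1, 7/4, 35/6). Normalize by dividing by the sum 103/12:
  π = (12/103, 21/103, 70/103).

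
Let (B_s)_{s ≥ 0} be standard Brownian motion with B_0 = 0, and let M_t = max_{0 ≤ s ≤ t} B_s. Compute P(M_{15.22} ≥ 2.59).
P(M_{15.22} ≥ 2.59) = 2·P(B_{15.22} ≥ 2.59) = 2(1 − Φ(2.59/√15.22)) ≈ 0.5068

By the reflection principle for Brownian motion, P(M_t ≥ a) = 2 · P(B_t ≥ a) for a ≥ 0. Since B_t ~ N(0, t), P(B_t ≥ 2.59) = 1 − Φ(2.59/√t) = 1 − Φ(2.59/√15.22) = 1 − Φ(0.6639). So
  P(M_{15.22} ≥ 2.59) = 2(1 − Φ(0.6639)) ≈ 0.5068.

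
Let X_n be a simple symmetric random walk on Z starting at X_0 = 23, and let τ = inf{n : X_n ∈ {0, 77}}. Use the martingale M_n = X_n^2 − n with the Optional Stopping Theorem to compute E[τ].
E[τ] = 1242

M_n = X_n^2 − n is a martingale (since E[X_{n+1}^2 | F_n] = X_n^2 + 1). By OST (τ has finite mean in a bounded region), E[M_τ] = E[M_0] = X_0^2 − 0 = 23^2 = 529. Also E[M_τ] = E[X_τ^2] − E[τ]. The walk exits at 0 or 77, with P(hit 77 first) = 23/77, so E[X_τ^2] = 77^2 · 23/77 + 0 = 1771. Thus E[τ] = E[X_τ^2] − E[M_τ] = 1771 − 529 = 1242 = 23(77 − 23) = 1242.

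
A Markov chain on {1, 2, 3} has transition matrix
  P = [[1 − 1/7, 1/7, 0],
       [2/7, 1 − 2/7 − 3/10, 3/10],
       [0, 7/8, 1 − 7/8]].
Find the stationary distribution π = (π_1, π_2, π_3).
π = (70/117, 35/117, 4/39)

This is a birth-death chain on three states, which satisfies detailed balance: π_1 · P_{12} = π_2 · P_{21} and π_2 · P_{23} = π_3 · P_{32}.
From π_1 · 1/7 = π_2 · 2/7: π_2/π_1 = (1/7)/(2/7) = 1/2.
From π_2 · 3/10 = π_3 · 7/8: π_3/π_2 = (3/10)/(7/8) = 12/35.
Take π_1 proportional to 1; then unnormalized π = (1, 1/2, 6/35). Normalize by dividing by the sum 117/70:
  π = (70/117, 35/117, 4/39).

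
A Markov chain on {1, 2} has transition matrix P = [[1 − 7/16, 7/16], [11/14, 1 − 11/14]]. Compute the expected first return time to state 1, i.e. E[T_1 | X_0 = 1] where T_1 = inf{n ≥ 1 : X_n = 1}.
E[T_1 | X_0 = 1] = 1/π_1 = 137/88

For an irreducible recurrent Markov chain with stationary distribution π, E[T_i | X_0 = i] = 1/π_i (Kac's formula). Here π_1 = (11/14)/(7/16 + 11/14) = (11/14)/(137/112) = 88/137, so E[T_1 | X_0 = 1] = 1/π_1 = (7/16 + 11/14)/(11/14) = (137/112)/(11/14) = 137/88.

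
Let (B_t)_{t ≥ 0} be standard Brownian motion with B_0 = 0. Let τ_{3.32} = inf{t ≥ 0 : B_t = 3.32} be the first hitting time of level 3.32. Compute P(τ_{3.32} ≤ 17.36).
P(τ_{3.32} ≤ 17.36) = 2(1 − Φ(3.32/√17.36)) = 2(1 − Φ(0.7968)) ≈ 0.4256

By the reflection principle for standard BM, P(τ_b ≤ t) = 2 · P(B_t ≥ b). Since B_t ~ N(0, t), P(B_t ≥ 3.32) = 1 − Φ(3.32/√t) = 1 − Φ(3.32/√17.36) = 1 − Φ(0.7968) ≈ 0.21278. Doubling: P(τ_{3.32} ≤ 17.36) ≈ 2 · 0.21278 = 0.42556 ≈ 0.4256.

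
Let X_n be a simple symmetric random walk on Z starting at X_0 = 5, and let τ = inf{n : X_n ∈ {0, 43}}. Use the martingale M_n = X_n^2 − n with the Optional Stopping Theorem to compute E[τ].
E[τ] = 190

M_n = X_n^2 − n is a martingale (since E[X_{n+1}^2 | F_n] = X_n^2 + 1). By OST (τ has finite mean in a bounded region), E[M_τ] = E[M_0] = X_0^2 − 0 = 5^2 = 25. Also E[M_τ] = E[X_τ^2] − E[τ]. The walk exits at 0 or 43, with P(hit 43 first) = 5/43, so E[X_τ^2] = 43^2 · 5/43 + 0 = 215. Thus E[τ] = E[X_τ^2] − E[M_τ] = 215 − 25 = 190 = 5(43 − 5) = 190.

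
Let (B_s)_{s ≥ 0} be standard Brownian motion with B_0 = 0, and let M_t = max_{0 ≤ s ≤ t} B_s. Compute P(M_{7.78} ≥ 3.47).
P(M_{7.78} ≥ 3.47) = 2·P(B_{7.78} ≥ 3.47) = 2(1 − Φ(3.47/√7.78)) ≈ 0.2135

By the reflection principle for Brownian motion, P(M_t ≥ a) = 2 · P(B_t ≥ a) for a ≥ 0. Since B_t ~ N(0, t), P(B_t ≥ 3.47) = 1 − Φ(3.47/√t) = 1 − Φ(3.47/√7.78) = 1 − Φ(1.2441). So
  P(M_{7.78} ≥ 3.47) = 2(1 − Φ(1.2441)) ≈ 0.2135.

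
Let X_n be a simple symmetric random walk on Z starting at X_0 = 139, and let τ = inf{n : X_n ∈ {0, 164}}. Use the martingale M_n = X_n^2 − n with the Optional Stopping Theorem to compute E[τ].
E[τ] = 3475

M_n = X_n^2 − n is a martingale (since E[X_{n+1}^2 | F_n] = X_n^2 + 1). By OST (τ has finite mean in a bounded region), E[M_τ] = E[M_0] = X_0^2 − 0 = 139^2 = 19321. Also E[M_τ] = E[X_τ^2] − E[τ]. The walk exits at 0 or 164, with P(hit 164 first) = 139/164, so E[X_τ^2] = 164^2 · 139/164 + 0 = 22796. Thus E[τ] = E[X_τ^2] − E[M_τ] = 22796 − 19321 = 3475 = 139(164 − 139) = 3475.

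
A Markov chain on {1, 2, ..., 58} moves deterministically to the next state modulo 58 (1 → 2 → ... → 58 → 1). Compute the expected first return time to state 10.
E[T_10 | X_0 = 10] = 58

The chain cycles deterministically, so starting at state 10 it returns in exactly 58 steps. Equivalently, the stationary distribution is uniform π_j = 1/58 for every state j, so by Kac's formula E[T_10] = 1/π_10 = 58.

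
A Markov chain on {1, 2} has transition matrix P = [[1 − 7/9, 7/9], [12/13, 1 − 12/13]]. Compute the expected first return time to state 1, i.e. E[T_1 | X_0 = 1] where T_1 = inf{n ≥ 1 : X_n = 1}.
E[T_1 | X_0 = 1] = 1/π_1 = 199/108

For an irreducible recurrent Markov chain with stationary distribution π, E[T_i | X_0 = i] = 1/π_i (Kac's formula). Here π_1 = (12/13)/(7/9 + 12/13) = (12/13)/(199/117) = 108/199, so E[T_1 | X_0 = 1] = 1/π_1 = (7/9 + 12/13)/(12/13) = (199/117)/(12/13) = 199/108.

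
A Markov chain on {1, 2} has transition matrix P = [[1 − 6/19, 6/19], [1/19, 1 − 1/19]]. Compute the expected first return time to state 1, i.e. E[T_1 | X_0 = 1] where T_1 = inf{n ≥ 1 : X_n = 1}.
E[T_1 | X_0 = 1] = 1/π_1 = 7

For an irreducible recurrent Markov chain with stationary distribution π, E[T_i | X_0 = i] = 1/π_i (Kac's formula). Here π_1 = (1/19)/(6/19 + 1/19) = (1/19)/(7/19) = 1/7, so E[T_1 | X_0 = 1] = 1/π_1 = (6/19 + 1/19)/(1/19) = (7/19)/(1/19) = 7.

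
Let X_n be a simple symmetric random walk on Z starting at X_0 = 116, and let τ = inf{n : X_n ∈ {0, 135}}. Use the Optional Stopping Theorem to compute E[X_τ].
E[X_τ] = 116

X_n is a martingale and τ is a bounded-mean stopping time (indeed τ is finite a.s. with bounded expectation since the walk is in a bounded region). By the OST, E[X_τ] = E[X_0] = 116. Equivalently: E[X_τ] = 135 · P(hit 135 first) + 0 · P(hit 0 first) = 135 · (116/135) = 116.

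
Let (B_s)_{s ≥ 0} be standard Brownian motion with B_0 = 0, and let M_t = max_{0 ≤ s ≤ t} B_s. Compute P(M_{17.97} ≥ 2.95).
P(M_{17.97} ≥ 2.95) = 2·P(B_{17.97} ≥ 2.95) = 2(1 − Φ(2.95/√17.97)) ≈ 0.4865

By the reflection principle for Brownian motion, P(M_t ≥ a) = 2 · P(B_t ≥ a) for a ≥ 0. Since B_t ~ N(0, t), P(B_t ≥ 2.95) = 1 − Φ(2.95/√t) = 1 − Φ(2.95/√17.97) = 1 − Φ(0.6959). So
  P(M_{17.97} ≥ 2.95) = 2(1 − Φ(0.6959)) ≈ 0.4865.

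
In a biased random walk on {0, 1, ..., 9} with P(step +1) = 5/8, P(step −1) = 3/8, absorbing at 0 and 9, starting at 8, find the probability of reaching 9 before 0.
P(hit 9 before 0) = (1 − (3/5)^8) / (1 − (3/5)^9) = 960160/966721

Let u_k denote P(reach 9 before 0 | start at k). Boundary: u_0 = 0, u_9 = 1. Recurrence: u_k = 5/8·u_{k+1} + 3/8·u_{k-1} for 1 ≤ k ≤ 8. Try u_k = A + B·r^k with r = q/p = (3/8)/(5/8) = 3/5. Substitution satisfies the recurrence; boundary conditions give:
  u_k = (1 − r^k) / (1 − r^N) = (1 − (3/5)^8) / (1 − (3/5)^9) = 960160/966721.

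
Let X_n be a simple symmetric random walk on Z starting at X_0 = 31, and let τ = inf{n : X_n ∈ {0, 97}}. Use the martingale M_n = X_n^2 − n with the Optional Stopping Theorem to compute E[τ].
E[τ] = 2046

M_n = X_n^2 − n is a martingale (since E[X_{n+1}^2 | F_n] = X_n^2 + 1). By OST (τ has finite mean in a bounded region), E[M_τ] = E[M_0] = X_0^2 − 0 = 31^2 = 961. Also E[M_τ] = E[X_τ^2] − E[τ]. The walk exits at 0 or 97, with P(hit 97 first) = 31/97, so E[X_τ^2] = 97^2 · 31/97 + 0 = 3007. Thus E[τ] = E[X_τ^2] − E[M_τ] = 3007 − 961 = 2046 = 31(97 − 31) = 2046.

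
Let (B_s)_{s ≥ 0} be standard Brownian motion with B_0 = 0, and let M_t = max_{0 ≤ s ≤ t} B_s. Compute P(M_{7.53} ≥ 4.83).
P(M_{7.53} ≥ 4.83) = 2·P(B_{7.53} ≥ 4.83) = 2(1 − Φ(4.83/√7.53)) ≈ 0.0784

By the reflection principle for Brownian motion, P(M_t ≥ a) = 2 · P(B_t ≥ a) for a ≥ 0. Since B_t ~ N(0, t), P(B_t ≥ 4.83) = 1 − Φ(4.83/√t) = 1 − Φ(4.83/√7.53) = 1 − Φ(1.7601). So
  P(M_{7.53} ≥ 4.83) = 2(1 − Φ(1.7601)) ≈ 0.0784.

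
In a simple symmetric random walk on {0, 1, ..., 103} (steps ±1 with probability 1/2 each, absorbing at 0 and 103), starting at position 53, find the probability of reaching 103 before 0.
P(hit 103 before 0) = 53/103

Let u_k = P(hit 103 before 0 | start at k). Then u_0 = 0, u_103 = 1, and u_k = u_{k-1}/2 + u_{k+1}/2 for 1 ≤ k ≤ 102. This harmonic recurrence is solved by u_k = k/103, giving u_53 = 53/103.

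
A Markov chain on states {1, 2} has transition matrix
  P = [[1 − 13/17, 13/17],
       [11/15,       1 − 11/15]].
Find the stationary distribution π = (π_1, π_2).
π_1 = 187/382, π_2 = 195/382

Solve πP = π with π_1 + π_2 = 1. From πP = π: π_1 · (1 − 13/17) + π_2 · 11/15 = π_1 ⇒ π_2 · 11/15 = π_1 · 13/17 ⇒ π_2/π_1 = (13/17)/(11/15) = 195/187. Together with π_1 + π_2 = 1:
  π_1 = (11/15)/(13/17 + 11/15) = (11/15)/(382/255) = 187/382,
  π_2 = (13/17)/(13/17 + 11/15) = (13/17)/(382/255) = 195/382.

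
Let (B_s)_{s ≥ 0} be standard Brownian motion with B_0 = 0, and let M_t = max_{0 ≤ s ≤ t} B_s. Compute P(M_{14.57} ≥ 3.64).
P(M_{14.57} ≥ 3.64) = 2·P(B_{14.57} ≥ 3.64) = 2(1 − Φ(3.64/√14.57)) ≈ 0.3403

By the reflection principle for Brownian motion, P(M_t ≥ a) = 2 · P(B_t ≥ a) for a ≥ 0. Since B_t ~ N(0, t), P(B_t ≥ 3.64) = 1 − Φ(3.64/√t) = 1 − Φ(3.64/√14.57) = 1 − Φ(0.9536). So
  P(M_{14.57} ≥ 3.64) = 2(1 − Φ(0.9536)) ≈ 0.3403.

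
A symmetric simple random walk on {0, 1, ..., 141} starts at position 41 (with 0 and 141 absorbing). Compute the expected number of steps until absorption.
E[τ | X_0 = 41] = 4100

Let v_k = E[τ | X_0 = k]. Boundary: v_0 = v_141 = 0. Recurrence: v_k = 1 + (v_{k-1} + v_{k+1})/2 for 1 ≤ k ≤ 140. The particular solution to v_k − (v_{k-1} + v_{k+1})/2 = 1 is v_k = −k^2. Adding homogeneous solution A + B k and matching boundaries gives v_k = k (141 − k). Substituting k = 41: v_41 = 41 · 100 = 4100.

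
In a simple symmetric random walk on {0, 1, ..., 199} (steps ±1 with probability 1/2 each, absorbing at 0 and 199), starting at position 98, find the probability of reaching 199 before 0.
P(hit 199 before 0) = 98/199

Let u_k = P(hit 199 before 0 | start at k). Then u_0 = 0, u_199 = 1, and u_k = u_{k-1}/2 + u_{k+1}/2 for 1 ≤ k ≤ 198. This harmonic recurrence is solved by u_k = k/199, giving u_98 = 98/199.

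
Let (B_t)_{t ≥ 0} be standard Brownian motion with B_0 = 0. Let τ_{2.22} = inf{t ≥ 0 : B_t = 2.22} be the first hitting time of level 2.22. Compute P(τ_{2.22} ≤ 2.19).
P(τ_{2.22} ≤ 2.19) = 2(1 − Φ(2.22/√2.19)) = 2(1 − Φ(1.5001)) ≈ 0.1336

By the reflection principle for standard BM, P(τ_b ≤ t) = 2 · P(B_t ≥ b). Since B_t ~ N(0, t), P(B_t ≥ 2.22) = 1 − Φ(2.22/√t) = 1 − Φ(2.22/√2.19) = 1 − Φ(1.5001) ≈ 0.06679. Doubling: P(τ_{2.22} ≤ 2.19) ≈ 2 · 0.06679 = 0.13358 ≈ 0.1336.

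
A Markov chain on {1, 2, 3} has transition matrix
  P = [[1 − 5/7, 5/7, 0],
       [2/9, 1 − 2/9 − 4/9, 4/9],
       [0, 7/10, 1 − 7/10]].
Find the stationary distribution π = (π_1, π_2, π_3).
π = (98/613, 315/613, 200/613)

This is a birth-death chain on three states, which satisfies detailed balance: π_1 · P_{12} = π_2 · P_{21} and π_2 · P_{23} = π_3 · P_{32}.
From π_1 · 5/7 = π_2 · 2/9: π_2/π_1 = (5/7)/(2/9) = 45/14.
From π_2 · 4/9 = π_3 · 7/10: π_3/π_2 = (4/9)/(7/10) = 40/63.
Take π_1 proportional to 1; then unnormalized π = (1, 45/14, 100/49). Normalize by dividing by the sum 613/98:
  π = (98/613, 315/613, 200/613).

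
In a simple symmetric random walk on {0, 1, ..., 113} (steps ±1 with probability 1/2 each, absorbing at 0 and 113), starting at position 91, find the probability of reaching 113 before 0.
P(hit 113 before 0) = 91/113

Let u_k = P(hit 113 before 0 | start at k). Then u_0 = 0, u_113 = 1, and u_k = u_{k-1}/2 + u_{k+1}/2 for 1 ≤ k ≤ 112. This harmonic recurrence is solved by u_k = k/113, giving u_91 = 91/113.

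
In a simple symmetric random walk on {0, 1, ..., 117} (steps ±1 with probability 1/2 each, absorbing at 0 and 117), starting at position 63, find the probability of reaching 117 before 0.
P(hit 117 before 0) = 63/117 = 7/13

Let u_k = P(hit 117 before 0 | start at k). Then u_0 = 0, u_117 = 1, and u_k = u_{k-1}/2 + u_{k+1}/2 for 1 ≤ k ≤ 116. This harmonic recurrence is solved by u_k = k/117, giving u_63 = 63/117 = 7/13.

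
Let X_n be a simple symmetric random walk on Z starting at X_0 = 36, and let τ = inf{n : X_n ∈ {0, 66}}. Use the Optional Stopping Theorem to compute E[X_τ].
E[X_τ] = 36

X_n is a martingale and τ is a bounded-mean stopping time (indeed τ is finite a.s. with bounded expectation since the walk is in a bounded region). By the OST, E[X_τ] = E[X_0] = 36. Equivalently: E[X_τ] = 66 · P(hit 66 first) + 0 · P(hit 0 first) = 66 · (36/66) = 36.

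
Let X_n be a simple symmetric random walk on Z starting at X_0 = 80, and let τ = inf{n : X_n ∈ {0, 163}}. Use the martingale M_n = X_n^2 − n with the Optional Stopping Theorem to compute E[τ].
E[τ] = 6640

M_n = X_n^2 − n is a martingale (since E[X_{n+1}^2 | F_n] = X_n^2 + 1). By OST (τ has finite mean in a bounded region), E[M_τ] = E[M_0] = X_0^2 − 0 = 80^2 = 6400. Also E[M_τ] = E[X_τ^2] − E[τ]. The walk exits at 0 or 163, with P(hit 163 first) = 80/163, so E[X_τ^2] = 163^2 · 80/163 + 0 = 13040. Thus E[τ] = E[X_τ^2] − E[M_τ] = 13040 − 6400 = 6640 = 80(163 − 80) = 6640.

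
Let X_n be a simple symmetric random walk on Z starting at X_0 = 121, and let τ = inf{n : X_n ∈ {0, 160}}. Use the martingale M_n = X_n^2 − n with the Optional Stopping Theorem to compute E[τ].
E[τ] = 4719

M_n = X_n^2 − n is a martingale (since E[X_{n+1}^2 | F_n] = X_n^2 + 1). By OST (τ has finite mean in a bounded region), E[M_τ] = E[M_0] = X_0^2 − 0 = 121^2 = 14641. Also E[M_τ] = E[X_τ^2] − E[τ]. The walk exits at 0 or 160, with P(hit 160 first) = 121/160, so E[X_τ^2] = 160^2 · 121/160 + 0 = 19360. Thus E[τ] = E[X_τ^2] − E[M_τ] = 19360 − 14641 = 4719 = 121(160 − 121) = 4719.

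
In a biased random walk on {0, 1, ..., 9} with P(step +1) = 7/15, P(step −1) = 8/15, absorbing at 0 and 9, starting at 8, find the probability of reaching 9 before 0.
P(hit 9 before 0) = (1 − (8/7)^8) / (1 − (8/7)^9) = 77086905/93864121

Let u_k denote P(reach 9 before 0 | start at k). Boundary: u_0 = 0, u_9 = 1. Recurrence: u_k = 7/15·u_{k+1} + 8/15·u_{k-1} for 1 ≤ k ≤ 8. Try u_k = A + B·r^k with r = q/p = (8/15)/(7/15) = 8/7. Substitution satisfies the recurrence; boundary conditions give:
  u_k = (1 − r^k) / (1 − r^N) = (1 − (8/7)^8) / (1 − (8/7)^9) = 77086905/93864121.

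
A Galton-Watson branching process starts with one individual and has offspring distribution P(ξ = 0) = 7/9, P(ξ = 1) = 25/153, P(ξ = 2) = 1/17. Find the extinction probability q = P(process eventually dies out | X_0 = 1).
q = 1

Mean offspring μ = 0·7/9 + 1·25/153 + 2·1/17 = 43/153 ≤ 1. For μ ≤ 1 with offspring not concentrated at 1, the Galton-Watson process goes extinct almost surely, so q = 1.
(Algebraic check: The pgf is f(s) = 7/9 + 25/153·s + 1/17·s². The extinction probability q is the smallest fixed point of f in [0, 1]. Setting s = f(s):
  1/17·s² + (25/153 − 1)·s + 7/9 = 0
  1/17·s² − (7/9 + 1/17)·s + 7/9 = 0
which factors as (s − 1)·(1/17·s − 7/9) = 0, giving roots s = 1 and s = (7/9)/(1/17) = 119/9. Since 119/9 ≥ 1, the smallest root in [0, 1] is s = 1.)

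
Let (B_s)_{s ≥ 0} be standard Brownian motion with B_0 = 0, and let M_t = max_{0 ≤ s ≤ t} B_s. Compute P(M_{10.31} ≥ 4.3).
P(M_{10.31} ≥ 4.3) = 2·P(B_{10.31} ≥ 4.3) = 2(1 − Φ(4.3/√10.31)) ≈ 0.1805

By the reflection principle for Brownian motion, P(M_t ≥ a) = 2 · P(B_t ≥ a) for a ≥ 0. Since B_t ~ N(0, t), P(B_t ≥ 4.3) = 1 − Φ(4.3/√t) = 1 − Φ(4.3/√10.31) = 1 − Φ(1.3392). So
  P(M_{10.31} ≥ 4.3) = 2(1 − Φ(1.3392)) ≈ 0.1805.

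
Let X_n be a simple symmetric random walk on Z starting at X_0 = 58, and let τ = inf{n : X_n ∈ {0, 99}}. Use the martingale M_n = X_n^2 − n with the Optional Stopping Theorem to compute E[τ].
E[τ] = 2378

M_n = X_n^2 − n is a martingale (since E[X_{n+1}^2 | F_n] = X_n^2 + 1). By OST (τ has finite mean in a bounded region), E[M_τ] = E[M_0] = X_0^2 − 0 = 58^2 = 3364. Also E[M_τ] = E[X_τ^2] − E[τ]. The walk exits at 0 or 99, with P(hit 99 first) = 58/99, so E[X_τ^2] = 99^2 · 58/99 + 0 = 5742. Thus E[τ] = E[X_τ^2] − E[M_τ] = 5742 − 3364 = 2378 = 58(99 − 58) = 2378.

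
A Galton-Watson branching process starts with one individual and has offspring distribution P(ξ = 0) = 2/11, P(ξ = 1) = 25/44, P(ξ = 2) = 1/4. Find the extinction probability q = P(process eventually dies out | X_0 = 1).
q = 8/11

The pgf is f(s) = 2/11 + 25/44·s + 1/4·s². The extinction probability q is the smallest fixed point of f in [0, 1]. Setting s = f(s):
  1/4·s² + (25/44 − 1)·s + 2/11 = 0
  1/4·s² − (2/11 + 1/4)·s + 2/11 = 0
which factors as (s − 1)·(1/4·s − 2/11) = 0, giving roots s = 1 and s = (2/11)/(1/4) = 8/11.
Mean offspring μ = 25/44 + 2·1/4 = 47/44 > 1 (supercritical), so q < 1. The extinction probability is the smaller root: q = (2/11)/(1/4) = 8/11.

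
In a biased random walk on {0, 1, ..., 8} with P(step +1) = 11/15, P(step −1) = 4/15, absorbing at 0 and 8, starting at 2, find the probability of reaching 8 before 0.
P(hit 8 before 0) = (1 − (4/11)^2) / (1 − (4/11)^8) = 1771561/2040889

Let u_k denote P(reach 8 before 0 | start at k). Boundary: u_0 = 0, u_8 = 1. Recurrence: u_k = 11/15·u_{k+1} + 4/15·u_{k-1} for 1 ≤ k ≤ 7. Try u_k = A + B·r^k with r = q/p = (4/15)/(11/15) = 4/11. Substitution satisfies the recurrence; boundary conditions give:
  u_k = (1 − r^k) / (1 − r^N) = (1 − (4/11)^2) / (1 − (4/11)^8) = 1771561/2040889.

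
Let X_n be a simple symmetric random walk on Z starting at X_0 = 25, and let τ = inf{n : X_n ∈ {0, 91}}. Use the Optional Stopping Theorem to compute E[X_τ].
E[X_τ] = 25

X_n is a martingale and τ is a bounded-mean stopping time (indeed τ is finite a.s. with bounded expectation since the walk is in a bounded region). By the OST, E[X_τ] = E[X_0] = 25. Equivalently: E[X_τ] = 91 · P(hit 91 first) + 0 · P(hit 0 first) = 91 · (25/91) = 25.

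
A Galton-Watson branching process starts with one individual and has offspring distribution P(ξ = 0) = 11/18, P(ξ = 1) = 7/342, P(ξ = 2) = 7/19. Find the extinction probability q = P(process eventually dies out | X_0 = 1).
q = 1

Mean offspring μ = 0·11/18 + 1·7/342 + 2·7/19 = 259/342 ≤ 1. For μ ≤ 1 with offspring not concentrated at 1, the Galton-Watson process goes extinct almost surely, so q = 1.
(Algebraic check: The pgf is f(s) = 11/18 + 7/342·s + 7/19·s². The extinction probability q is the smallest fixed point of f in [0, 1]. Setting s = f(s):
  7/19·s² + (7/342 − 1)·s + 11/18 = 0
  7/19·s² − (11/18 + 7/19)·s + 11/18 = 0
which factors as (s − 1)·(7/19·s − 11/18) = 0, giving roots s = 1 and s = (11/18)/(7/19) = 209/126. Since 209/126 ≥ 1, the smallest root in [0, 1] is s = 1.)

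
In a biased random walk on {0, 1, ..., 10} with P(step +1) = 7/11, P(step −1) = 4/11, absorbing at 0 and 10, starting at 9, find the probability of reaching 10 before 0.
P(hit 10 before 0) = (1 − (4/7)^9) / (1 − (4/7)^10) = 93546747/93808891

Let u_k denote P(reach 10 before 0 | start at k). Boundary: u_0 = 0, u_10 = 1. Recurrence: u_k = 7/11·u_{k+1} + 4/11·u_{k-1} for 1 ≤ k ≤ 9. Try u_k = A + B·r^k with r = q/p = (4/11)/(7/11) = 4/7. Substitution satisfies the recurrence; boundary conditions give:
  u_k = (1 − r^k) / (1 − r^N) = (1 − (4/7)^9) / (1 − (4/7)^10) = 93546747/93808891.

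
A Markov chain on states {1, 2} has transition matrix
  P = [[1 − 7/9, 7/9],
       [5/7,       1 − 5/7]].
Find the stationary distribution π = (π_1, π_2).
π_1 = 45/94, π_2 = 49/94

Solve πP = π with π_1 + π_2 = 1. From πP = π: π_1 · (1 − 7/9) + π_2 · 5/7 = π_1 ⇒ π_2 · 5/7 = π_1 · 7/9 ⇒ π_2/π_1 = (7/9)/(5/7) = 49/45. Together with π_1 + π_2 = 1:
  π_1 = (5/7)/(7/9 + 5/7) = (5/7)/(94/63) = 45/94,
  π_2 = (7/9)/(7/9 + 5/7) = (7/9)/(94/63) = 49/94.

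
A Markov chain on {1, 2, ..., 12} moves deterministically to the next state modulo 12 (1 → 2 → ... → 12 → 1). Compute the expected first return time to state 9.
E[T_9 | X_0 = 9] = 12

The chain cycles deterministically, so starting at state 9 it returns in exactly 12 steps. Equivalently, the stationary distribution is uniform π_j = 1/12 for every state j, so by Kac's formula E[T_9] = 1/π_9 = 12.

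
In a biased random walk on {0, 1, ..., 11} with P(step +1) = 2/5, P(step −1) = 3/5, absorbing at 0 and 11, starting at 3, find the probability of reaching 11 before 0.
P(hit 11 before 0) = (1 − (3/2)^3) / (1 − (3/2)^11) = 4864/175099

Let u_k denote P(reach 11 before 0 | start at k). Boundary: u_0 = 0, u_11 = 1. Recurrence: u_k = 2/5·u_{k+1} + 3/5·u_{k-1} for 1 ≤ k ≤ 10. Try u_k = A + B·r^k with r = q/p = (3/5)/(2/5) = 3/2. Substitution satisfies the recurrence; boundary conditions give:
  u_k = (1 − r^k) / (1 − r^N) = (1 − (3/2)^3) / (1 − (3/2)^11) = 4864/175099.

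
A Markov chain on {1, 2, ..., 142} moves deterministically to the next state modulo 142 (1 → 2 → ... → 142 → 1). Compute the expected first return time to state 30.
E[T_30 | X_0 = 30] = 142

The chain cycles deterministically, so starting at state 30 it returns in exactly 142 steps. Equivalently, the stationary distribution is uniform π_j = 1/142 for every state j, so by Kac's formula E[T_30] = 1/π_30 = 142.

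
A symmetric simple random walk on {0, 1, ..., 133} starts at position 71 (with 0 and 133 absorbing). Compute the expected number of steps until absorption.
E[τ | X_0 = 71] = 4402

Let v_k = E[τ | X_0 = k]. Boundary: v_0 = v_133 = 0. Recurrence: v_k = 1 + (v_{k-1} + v_{k+1})/2 for 1 ≤ k ≤ 132. The particular solution to v_k − (v_{k-1} + v_{k+1})/2 = 1 is v_k = −k^2. Adding homogeneous solution A + B k and matching boundaries gives v_k = k (133 − k). Substituting k = 71: v_71 = 71 · 62 = 4402.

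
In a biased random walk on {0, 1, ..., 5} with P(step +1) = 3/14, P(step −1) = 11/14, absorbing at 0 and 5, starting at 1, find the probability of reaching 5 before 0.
P(hit 5 before 0) = (1 − (11/3)^1) / (1 − (11/3)^5) = 81/20101

Let u_k denote P(reach 5 before 0 | start at k). Boundary: u_0 = 0, u_5 = 1. Recurrence: u_k = 3/14·u_{k+1} + 11/14·u_{k-1} for 1 ≤ k ≤ 4. Try u_k = A + B·r^k with r = q/p = (11/14)/(3/14) = 11/3. Substitution satisfies the recurrence; boundary conditions give:
  u_k = (1 − r^k) / (1 − r^N) = (1 − (11/3)^1) / (1 − (11/3)^5) = 81/20101.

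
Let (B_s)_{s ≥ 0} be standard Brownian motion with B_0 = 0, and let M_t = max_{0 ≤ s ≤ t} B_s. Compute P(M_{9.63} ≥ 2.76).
P(M_{9.63} ≥ 2.76) = 2·P(B_{9.63} ≥ 2.76) = 2(1 − Φ(2.76/√9.63)) ≈ 0.3738

By the reflection principle for Brownian motion, P(M_t ≥ a) = 2 · P(B_t ≥ a) for a ≥ 0. Since B_t ~ N(0, t), P(B_t ≥ 2.76) = 1 − Φ(2.76/√t) = 1 − Φ(2.76/√9.63) = 1 − Φ(0.8894). So
  P(M_{9.63} ≥ 2.76) = 2(1 − Φ(0.8894)) ≈ 0.3738.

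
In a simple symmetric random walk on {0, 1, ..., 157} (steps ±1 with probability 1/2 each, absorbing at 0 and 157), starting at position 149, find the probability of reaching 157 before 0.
P(hit 157 before 0) = 149/157

Let u_k = P(hit 157 before 0 | start at k). Then u_0 = 0, u_157 = 1, and u_k = u_{k-1}/2 + u_{k+1}/2 for 1 ≤ k ≤ 156. This harmonic recurrence is solved by u_k = k/157, giving u_149 = 149/157.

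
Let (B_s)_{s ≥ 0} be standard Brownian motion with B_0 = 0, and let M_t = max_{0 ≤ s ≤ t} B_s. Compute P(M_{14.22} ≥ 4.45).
P(M_{14.22} ≥ 4.45) = 2·P(B_{14.22} ≥ 4.45) = 2(1 − Φ(4.45/√14.22)) ≈ 0.2380

By the reflection principle for Brownian motion, P(M_t ≥ a) = 2 · P(B_t ≥ a) for a ≥ 0. Since B_t ~ N(0, t), P(B_t ≥ 4.45) = 1 − Φ(4.45/√t) = 1 − Φ(4.45/√14.22) = 1 − Φ(1.1801). So
  P(M_{14.22} ≥ 4.45) = 2(1 − Φ(1.1801)) ≈ 0.2380.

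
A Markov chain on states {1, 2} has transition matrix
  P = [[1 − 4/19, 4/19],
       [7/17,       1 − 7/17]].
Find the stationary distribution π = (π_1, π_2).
π_1 = 133/201, π_2 = 68/201

Solve πP = π with π_1 + π_2 = 1. From πP = π: π_1 · (1 − 4/19) + π_2 · 7/17 = π_1 ⇒ π_2 · 7/17 = π_1 · 4/19 ⇒ π_2/π_1 = (4/19)/(7/17) = 68/133. Together with π_1 + π_2 = 1:
  π_1 = (7/17)/(4/19 + 7/17) = (7/17)/(201/323) = 133/201,
  π_2 = (4/19)/(4/19 + 7/17) = (4/19)/(201/323) = 68/201.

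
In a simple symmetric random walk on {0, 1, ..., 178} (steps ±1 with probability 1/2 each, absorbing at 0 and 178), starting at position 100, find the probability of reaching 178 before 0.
P(hit 178 before 0) = 100/178 = 50/89

Let u_k = P(hit 178 before 0 | start at k). Then u_0 = 0, u_178 = 1, and u_k = u_{k-1}/2 + u_{k+1}/2 for 1 ≤ k ≤ 177. This harmonic recurrence is solved by u_k = k/178, giving u_100 = 100/178 = 50/89.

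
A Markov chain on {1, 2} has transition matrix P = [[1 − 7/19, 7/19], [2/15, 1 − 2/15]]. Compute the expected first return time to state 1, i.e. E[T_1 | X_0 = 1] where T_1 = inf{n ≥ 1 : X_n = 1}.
E[T_1 | X_0 = 1] = 1/π_1 = 143/38

For an irreducible recurrent Markov chain with stationary distribution π, E[T_i | X_0 = i] = 1/π_i (Kac's formula). Here π_1 = (2/15)/(7/19 + 2/15) = (2/15)/(143/285) = 38/143, so E[T_1 | X_0 = 1] = 1/π_1 = (7/19 + 2/15)/(2/15) = (143/285)/(2/15) = 143/38.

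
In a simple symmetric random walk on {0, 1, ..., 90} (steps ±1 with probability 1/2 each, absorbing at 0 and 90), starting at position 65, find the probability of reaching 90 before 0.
P(hit 90 before 0) = 65/90 = 13/18

Let u_k = P(hit 90 before 0 | start at k). Then u_0 = 0, u_90 = 1, and u_k = u_{k-1}/2 + u_{k+1}/2 for 1 ≤ k ≤ 89. This harmonic recurrence is solved by u_k = k/90, giving u_65 = 65/90 = 13/18.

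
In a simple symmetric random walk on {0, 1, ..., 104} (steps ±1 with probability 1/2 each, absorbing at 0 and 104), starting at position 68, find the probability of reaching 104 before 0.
P(hit 104 before 0) = 68/104 = 17/26

Let u_k = P(hit 104 before 0 | start at k). Then u_0 = 0, u_104 = 1, and u_k = u_{k-1}/2 + u_{k+1}/2 for 1 ≤ k ≤ 103. This harmonic recurrence is solved by u_k = k/104, giving u_68 = 68/104 = 17/26.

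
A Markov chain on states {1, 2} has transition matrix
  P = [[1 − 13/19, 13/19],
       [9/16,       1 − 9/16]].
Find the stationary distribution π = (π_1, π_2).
π_1 = 171/379, π_2 = 208/379

Solve πP = π with π_1 + π_2 = 1. From πP = π: π_1 · (1 − 13/19) + π_2 · 9/16 = π_1 ⇒ π_2 · 9/16 = π_1 · 13/19 ⇒ π_2/π_1 = (13/19)/(9/16) = 208/171. Together with π_1 + π_2 = 1:
  π_1 = (9/16)/(13/19 + 9/16) = (9/16)/(379/304) = 171/379,
  π_2 = (13/19)/(13/19 + 9/16) = (13/19)/(379/304) = 208/379.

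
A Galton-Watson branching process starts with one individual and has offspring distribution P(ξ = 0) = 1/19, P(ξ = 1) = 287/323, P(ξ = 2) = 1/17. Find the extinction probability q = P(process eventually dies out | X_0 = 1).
q = 17/19

The pgf is f(s) = 1/19 + 287/323·s + 1/17·s². The extinction probability q is the smallest fixed point of f in [0, 1]. Setting s = f(s):
  1/17·s² + (287/323 − 1)·s + 1/19 = 0
  1/17·s² − (1/19 + 1/17)·s + 1/19 = 0
which factors as (s − 1)·(1/17·s − 1/19) = 0, giving roots s = 1 and s = (1/19)/(1/17) = 17/19.
Mean offspring μ = 287/323 + 2·1/17 = 325/323 > 1 (supercritical), so q < 1. The extinction probability is the smaller root: q = (1/19)/(1/17) = 17/19.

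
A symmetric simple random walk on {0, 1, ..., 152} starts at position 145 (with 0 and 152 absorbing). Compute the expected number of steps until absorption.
E[τ | X_0 = 145] = 1015

Let v_k = E[τ | X_0 = k]. Boundary: v_0 = v_152 = 0. Recurrence: v_k = 1 + (v_{k-1} + v_{k+1})/2 for 1 ≤ k ≤ 151. The particular solution to v_k − (v_{k-1} + v_{k+1})/2 = 1 is v_k = −k^2. Adding homogeneous solution A + B k and matching boundaries gives v_k = k (152 − k). Substituting k = 145: v_145 = 145 · 7 = 1015.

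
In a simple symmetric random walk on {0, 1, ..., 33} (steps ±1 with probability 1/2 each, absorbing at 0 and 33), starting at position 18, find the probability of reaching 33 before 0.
P(hit 33 before 0) = 18/33 = 6/11

Let u_k = P(hit 33 before 0 | start at k). Then u_0 = 0, u_33 = 1, and u_k = u_{k-1}/2 + u_{k+1}/2 for 1 ≤ k ≤ 32. This harmonic recurrence is solved by u_k = k/33, giving u_18 = 18/33 = 6/11.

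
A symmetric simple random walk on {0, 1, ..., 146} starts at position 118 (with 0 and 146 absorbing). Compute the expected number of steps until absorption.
E[τ | X_0 = 118] = 3304

Let v_k = E[τ | X_0 = k]. Boundary: v_0 = v_146 = 0. Recurrence: v_k = 1 + (v_{k-1} + v_{k+1})/2 for 1 ≤ k ≤ 145. The particular solution to v_k − (v_{k-1} + v_{k+1})/2 = 1 is v_k = −k^2. Adding homogeneous solution A + B k and matching boundaries gives v_k = k (146 − k). Substituting k = 118: v_118 = 118 · 28 = 3304.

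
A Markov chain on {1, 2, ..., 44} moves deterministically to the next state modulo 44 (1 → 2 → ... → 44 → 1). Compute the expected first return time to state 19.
E[T_19 | X_0 = 19] = 44

The chain cycles deterministically, so starting at state 19 it returns in exactly 44 steps. Equivalently, the stationary distribution is uniform π_j = 1/44 for every state j, so by Kac's formula E[T_19] = 1/π_19 = 44.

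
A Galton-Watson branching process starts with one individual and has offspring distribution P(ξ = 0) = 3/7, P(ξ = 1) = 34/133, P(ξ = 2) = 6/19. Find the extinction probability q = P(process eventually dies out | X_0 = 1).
q = 1

Mean offspring μ = 0·3/7 + 1·34/133 + 2·6/19 = 118/133 ≤ 1. For μ ≤ 1 with offspring not concentrated at 1, the Galton-Watson process goes extinct almost surely, so q = 1.
(Algebraic check: The pgf is f(s) = 3/7 + 34/133·s + 6/19·s². The extinction probability q is the smallest fixed point of f in [0, 1]. Setting s = f(s):
  6/19·s² + (34/133 − 1)·s + 3/7 = 0
  6/19·s² − (3/7 + 6/19)·s + 3/7 = 0
which factors as (s − 1)·(6/19·s − 3/7) = 0, giving roots s = 1 and s = (3/7)/(6/19) = 19/14. Since 19/14 ≥ 1, the smallest root in [0, 1] is s = 1.)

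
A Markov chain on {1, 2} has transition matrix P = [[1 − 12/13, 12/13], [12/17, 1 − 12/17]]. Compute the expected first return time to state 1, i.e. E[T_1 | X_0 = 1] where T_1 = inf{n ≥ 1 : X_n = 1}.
E[T_1 | X_0 = 1] = 1/π_1 = 30/13

For an irreducible recurrent Markov chain with stationary distribution π, E[T_i | X_0 = i] = 1/π_i (Kac's formula). Here π_1 = (12/17)/(12/13 + 12/17) = (12/17)/(360/221) = 13/30, so E[T_1 | X_0 = 1] = 1/π_1 = (12/13 + 12/17)/(12/17) = (360/221)/(12/17) = 30/13.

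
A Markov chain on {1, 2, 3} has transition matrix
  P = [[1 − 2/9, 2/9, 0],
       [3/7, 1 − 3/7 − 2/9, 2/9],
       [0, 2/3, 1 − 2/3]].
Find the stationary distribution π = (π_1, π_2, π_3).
π = (81/137, 42/137, 14/137)

This is a birth-death chain on three states, which satisfies detailed balance: π_1 · P_{12} = π_2 · P_{21} and π_2 · P_{23} = π_3 · P_{32}.
From π_1 · 2/9 = π_2 · 3/7: π_2/π_1 = (2/9)/(3/7) = 14/27.
From π_2 · 2/9 = π_3 · 2/3: π_3/π_2 = (2/9)/(2/3) = 1/3.
Take π_1 proportional to 1; then unnormalized π = (1, 14/27, 14/81). Normalize by dividing by the sum 137/81:
  π = (81/137, 42/137, 14/137).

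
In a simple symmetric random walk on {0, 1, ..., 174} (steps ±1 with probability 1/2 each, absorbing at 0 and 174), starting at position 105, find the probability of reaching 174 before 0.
P(hit 174 before 0) = 105/174 = 35/58

Let u_k = P(hit 174 before 0 | start at k). Then u_0 = 0, u_174 = 1, and u_k = u_{k-1}/2 + u_{k+1}/2 for 1 ≤ k ≤ 173. This harmonic recurrence is solved by u_k = k/174, giving u_105 = 105/174 = 35/58.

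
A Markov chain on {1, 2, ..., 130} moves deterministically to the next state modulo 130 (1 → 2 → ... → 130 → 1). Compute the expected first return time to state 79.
E[T_79 | X_0 = 79] = 130

The chain cycles deterministically, so starting at state 79 it returns in exactly 130 steps. Equivalently, the stationary distribution is uniform π_j = 1/130 for every state j, so by Kac's formula E[T_79] = 1/π_79 = 130.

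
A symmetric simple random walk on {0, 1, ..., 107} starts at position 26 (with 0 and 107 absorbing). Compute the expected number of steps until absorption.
E[τ | X_0 = 26] = 2106

Let v_k = E[τ | X_0 = k]. Boundary: v_0 = v_107 = 0. Recurrence: v_k = 1 + (v_{k-1} + v_{k+1})/2 for 1 ≤ k ≤ 106. The particular solution to v_k − (v_{k-1} + v_{k+1})/2 = 1 is v_k = −k^2. Adding homogeneous solution A + B k and matching boundaries gives v_k = k (107 − k). Substituting k = 26: v_26 = 26 · 81 = 2106.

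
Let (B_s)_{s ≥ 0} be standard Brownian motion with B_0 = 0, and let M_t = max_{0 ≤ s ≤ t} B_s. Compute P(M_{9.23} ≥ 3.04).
P(M_{9.23} ≥ 3.04) = 2·P(B_{9.23} ≥ 3.04) = 2(1 − Φ(3.04/√9.23)) ≈ 0.3170

By the reflection principle for Brownian motion, P(M_t ≥ a) = 2 · P(B_t ≥ a) for a ≥ 0. Since B_t ~ N(0, t), P(B_t ≥ 3.04) = 1 − Φ(3.04/√t) = 1 − Φ(3.04/√9.23) = 1 − Φ(1.0006). So
  P(M_{9.23} ≥ 3.04) = 2(1 − Φ(1.0006)) ≈ 0.3170.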